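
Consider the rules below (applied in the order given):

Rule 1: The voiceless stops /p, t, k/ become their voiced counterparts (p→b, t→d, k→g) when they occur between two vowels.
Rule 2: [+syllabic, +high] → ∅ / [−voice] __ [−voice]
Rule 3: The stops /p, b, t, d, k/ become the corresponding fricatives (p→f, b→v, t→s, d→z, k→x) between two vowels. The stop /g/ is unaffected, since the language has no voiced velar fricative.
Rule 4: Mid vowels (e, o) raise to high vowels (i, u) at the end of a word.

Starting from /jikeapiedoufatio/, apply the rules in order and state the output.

Rule 1 (intervocalic voicing): /k/ is a voiceless stop between vowels /i/ and /e/, so it voices to [g]. /p/ is a voiceless stop between vowels /a/ and /i/, so it voices to [b]. /t/ is a voiceless stop between vowels /a/ and /i/, so it voices to [d]. /jikeapiedoufatio/ → jigeabiedoufadio.
Rule 2 (high vowel syncope): no segment meets the environment; /jigeabiedoufadio/ is unchanged.
Rule 3 (intervocalic spirantization): /b/ is a stop between vowels /a/ and /i/, so it spirantizes to the fricative [v]. /d/ is a stop between vowels /e/ and /o/, so it spirantizes to the fricative [z]. /d/ is a stop between vowels /a/ and /i/, so it spirantizes to the fricative [z]. /jigeabiedoufadio/ → jigeaviezoufazio.
Rule 4 (final vowel raising): /o/ is a mid vowel in word-final position, so it raises to [u]. /jigeaviezoufazio/ → jigeaviezoufaziu.

jigeaviezoufaziu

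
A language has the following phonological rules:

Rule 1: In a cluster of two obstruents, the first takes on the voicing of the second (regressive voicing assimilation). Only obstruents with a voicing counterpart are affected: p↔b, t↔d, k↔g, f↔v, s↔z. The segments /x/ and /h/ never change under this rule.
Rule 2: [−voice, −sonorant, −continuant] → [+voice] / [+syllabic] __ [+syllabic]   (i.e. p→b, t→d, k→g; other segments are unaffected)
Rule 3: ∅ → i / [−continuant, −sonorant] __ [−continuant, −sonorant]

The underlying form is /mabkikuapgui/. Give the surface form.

mapikiguabigui

Rule 1 (regressive voicing assimilation): /b/ precedes the voiceless obstruent /k/, so it devoices to [p] by assimilation. /p/ precedes the voiced obstruent /g/, so it voices to [b] by assimilation. /mabkikuapgui/ → mapkikuabgui.
Rule 2 (intervocalic voicing): /k/ is a voiceless stop between vowels /i/ and /u/, so it voices to [g]. /mapkikuabgui/ → mapkiguabgui.
Rule 3 (stop-cluster i-epenthesis): /p/ and /k/ form a stop–stop cluster, so [i] is inserted between them. /b/ and /g/ form a stop–stop cluster, so [i] is inserted between them. /mapkiguabgui/ → mapikiguabigui.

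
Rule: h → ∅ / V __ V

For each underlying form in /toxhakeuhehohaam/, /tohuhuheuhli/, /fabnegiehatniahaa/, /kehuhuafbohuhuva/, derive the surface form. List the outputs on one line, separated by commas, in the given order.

/toxhakeuhehohaam/: /h/ occurs between vowels /u/ and /e/, so it deletes. /h/ occurs between vowels /e/ and /o/, so it deletes. /h/ occurs between vowels /o/ and /a/, so it deletes. → [toxhakeueoaam].
/tohuhuheuhli/: /h/ occurs between vowels /o/ and /u/, so it deletes. /h/ occurs between vowels /u/ and /u/, so it deletes. /h/ occurs between vowels /u/ and /e/, so it deletes. → [touueuhli].
/fabnegiehatniahaa/: /h/ occurs between vowels /e/ and /a/, so it deletes. /h/ occurs between vowels /a/ and /a/, so it deletes. → [fabnegieatniaaa].
/kehuhuafbohuhuva/: /h/ occurs between vowels /e/ and /u/, so it deletes. /h/ occurs between vowels /u/ and /u/, so it deletes. /h/ occurs between vowels /o/ and /u/, so it deletes. /h/ occurs between vowels /u/ and /u/, so it deletes. → [keuuafbouuva].

toxhakeueoaam, touueuhli, fabnegieatniaaa, keuuafbouuva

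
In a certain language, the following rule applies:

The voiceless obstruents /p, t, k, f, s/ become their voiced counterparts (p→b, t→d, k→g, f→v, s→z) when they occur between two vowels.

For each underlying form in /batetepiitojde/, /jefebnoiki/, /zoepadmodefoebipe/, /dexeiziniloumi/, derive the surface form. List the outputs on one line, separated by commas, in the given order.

/batetepiitojde/: /t/ is a voiceless obstruent between vowels /a/ and /e/, so it voices to [d]. /t/ is a voiceless obstruent between vowels /e/ and /e/, so it voices to [d]. /p/ is a voiceless obstruent between vowels /e/ and /i/, so it voices to [b]. /t/ is a voiceless obstruent between vowels /i/ and /o/, so it voices to [d]. → [badedebiidojde].
/jefebnoiki/: /f/ is a voiceless obstruent between vowels /e/ and /e/, so it voices to [v]. /k/ is a voiceless obstruent between vowels /i/ and /i/, so it voices to [g]. → [jevebnoigi].
/zoepadmodefoebipe/: /p/ is a voiceless obstruent between vowels /e/ and /a/, so it voices to [b]. /f/ is a voiceless obstruent between vowels /e/ and /o/, so it voices to [v]. /p/ is a voiceless obstruent between vowels /i/ and /e/, so it voices to [b]. → [zoebadmodevoebibe].
/dexeiziniloumi/: the rule's environment is not met; surfaces unchanged as [dexeiziniloumi].

badedebiidojde, jevebnoigi, zoebadmodevoebibe, dexeiziniloumi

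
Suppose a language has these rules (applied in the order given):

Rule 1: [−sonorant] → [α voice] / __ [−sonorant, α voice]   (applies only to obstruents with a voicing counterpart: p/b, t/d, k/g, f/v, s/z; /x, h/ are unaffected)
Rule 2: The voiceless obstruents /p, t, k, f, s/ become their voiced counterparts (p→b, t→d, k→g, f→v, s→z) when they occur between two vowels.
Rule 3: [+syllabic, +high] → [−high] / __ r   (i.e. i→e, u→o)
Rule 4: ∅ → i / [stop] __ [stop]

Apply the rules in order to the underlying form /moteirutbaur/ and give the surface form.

Rule 1 (regressive voicing assimilation): /t/ precedes the voiced obstruent /b/, so it voices to [d] by assimilation. /moteirutbaur/ → moteirudbaur.
Rule 2 (intervocalic voicing): /t/ is a voiceless obstruent between vowels /o/ and /e/, so it voices to [d]. /moteirudbaur/ → modeirudbaur.
Rule 3 (pre-rhotic lowering): /i/ is a high vowel immediately before /r/, so it lowers to [e]. /u/ is a high vowel immediately before /r/, so it lowers to [o]. /modeirudbaur/ → modeerudbaor.
Rule 4 (stop-cluster i-epenthesis): /d/ and /b/ form a stop–stop cluster, so [i] is inserted between them. /modeerudbaor/ → modeerudibaor.

modeerudibaor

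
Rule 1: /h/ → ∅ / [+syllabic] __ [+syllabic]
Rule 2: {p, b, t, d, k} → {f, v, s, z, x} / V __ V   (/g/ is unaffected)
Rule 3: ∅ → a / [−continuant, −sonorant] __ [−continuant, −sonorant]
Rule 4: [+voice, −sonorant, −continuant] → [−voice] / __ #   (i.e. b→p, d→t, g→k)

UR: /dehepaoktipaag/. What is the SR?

deefaokatifaak

Rule 1 (intervocalic h-deletion): /h/ occurs between vowels /e/ and /e/, so it deletes. /dehepaoktipaag/ → deepaoktipaag.
Rule 2 (intervocalic spirantization): /p/ is a stop between vowels /e/ and /a/, so it spirantizes to the fricative [f]. /p/ is a stop between vowels /i/ and /a/, so it spirantizes to the fricative [f]. /deepaoktipaag/ → deefaoktifaag.
Rule 3 (stop-cluster a-epenthesis): /k/ and /t/ form a stop–stop cluster, so [a] is inserted between them. /deefaoktifaag/ → deefaokatifaag.
Rule 4 (final devoicing): /g/ is a voiced stop in word-final position, so it devoices to [k]. /deefaokatifaag/ → deefaokatifaak.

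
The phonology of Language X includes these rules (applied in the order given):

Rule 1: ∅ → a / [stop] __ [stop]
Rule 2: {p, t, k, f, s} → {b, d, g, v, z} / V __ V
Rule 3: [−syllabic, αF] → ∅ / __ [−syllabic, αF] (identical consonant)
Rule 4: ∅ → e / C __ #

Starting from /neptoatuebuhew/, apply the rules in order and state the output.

Rule 1 (stop-cluster a-epenthesis): /p/ and /t/ form a stop–stop cluster, so [a] is inserted between them. /neptoatuebuhew/ → nepatoatuebuhew.
Rule 2 (intervocalic voicing): /p/ is a voiceless obstruent between vowels /e/ and /a/, so it voices to [b]. /t/ is a voiceless obstruent between vowels /a/ and /o/, so it voices to [d]. /t/ is a voiceless obstruent between vowels /a/ and /u/, so it voices to [d]. /nepatoatuebuhew/ → nebadoaduebuhew.
Rule 3 (degemination): no segment meets the environment; /nebadoaduebuhew/ is unchanged.
Rule 4 (final e-epenthesis): the form ends in the consonant /w/, so [e] is inserted word-finally. /nebadoaduebuhew/ → nebadoaduebuhewe.

nebadoaduebuhewe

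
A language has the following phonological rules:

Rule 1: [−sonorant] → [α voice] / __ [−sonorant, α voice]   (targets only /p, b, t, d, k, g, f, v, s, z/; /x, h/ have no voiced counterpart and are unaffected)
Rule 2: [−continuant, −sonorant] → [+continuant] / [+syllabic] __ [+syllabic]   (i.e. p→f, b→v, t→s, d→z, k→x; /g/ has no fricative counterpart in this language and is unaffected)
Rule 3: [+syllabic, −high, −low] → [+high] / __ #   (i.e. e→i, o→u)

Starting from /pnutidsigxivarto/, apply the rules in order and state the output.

Rule 1 (regressive voicing assimilation): /d/ precedes the voiceless obstruent /s/, so it devoices to [t] by assimilation. /g/ precedes the voiceless obstruent /x/, so it devoices to [k] by assimilation. /pnutidsigxivarto/ → pnutitsikxivarto.
Rule 2 (intervocalic spirantization): /t/ is a stop between vowels /u/ and /i/, so it spirantizes to the fricative [s]. /pnutitsikxivarto/ → pnusitsikxivarto.
Rule 3 (final vowel raising): /o/ is a mid vowel in word-final position, so it raises to [u]. /pnusitsikxivarto/ → pnusitsikxivartu.

pnusitsikxivartu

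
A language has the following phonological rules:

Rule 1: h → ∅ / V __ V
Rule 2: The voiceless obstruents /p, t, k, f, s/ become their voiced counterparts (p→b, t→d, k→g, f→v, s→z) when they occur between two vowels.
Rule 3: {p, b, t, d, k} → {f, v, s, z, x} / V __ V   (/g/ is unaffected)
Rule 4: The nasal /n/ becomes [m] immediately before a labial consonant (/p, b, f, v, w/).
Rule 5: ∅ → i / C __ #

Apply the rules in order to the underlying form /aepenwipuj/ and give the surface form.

aevemwivuji

Rule 1 (intervocalic h-deletion): no segment meets the environment; /aepenwipuj/ is unchanged.
Rule 2 (intervocalic voicing): /p/ is a voiceless obstruent between vowels /e/ and /e/, so it voices to [b]. /p/ is a voiceless obstruent between vowels /i/ and /u/, so it voices to [b]. /aepenwipuj/ → aebenwibuj.
Rule 3 (intervocalic spirantization): /b/ is a stop between vowels /e/ and /e/, so it spirantizes to the fricative [v]. /b/ is a stop between vowels /i/ and /u/, so it spirantizes to the fricative [v]. /aebenwibuj/ → aevenwivuj.
Rule 4 (nasal place assimilation): /n/ precedes the labial consonant /w/, so it assimilates in place to [m]. /aevenwivuj/ → aevemwivuj.
Rule 5 (final i-epenthesis): the form ends in the consonant /j/, so [i] is inserted word-finally. /aevemwivuj/ → aevemwivuji.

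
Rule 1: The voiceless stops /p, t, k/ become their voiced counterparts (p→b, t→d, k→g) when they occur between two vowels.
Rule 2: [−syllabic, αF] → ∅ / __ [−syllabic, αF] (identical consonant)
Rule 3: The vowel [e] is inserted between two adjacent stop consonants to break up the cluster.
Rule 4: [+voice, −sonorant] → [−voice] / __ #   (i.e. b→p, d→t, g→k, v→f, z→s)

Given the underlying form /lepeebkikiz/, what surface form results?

Rule 1 (intervocalic voicing): /p/ is a voiceless stop between vowels /e/ and /e/, so it voices to [b]. /k/ is a voiceless stop between vowels /i/ and /i/, so it voices to [g]. /lepeebkikiz/ → lebeebkigiz.
Rule 2 (degemination): no segment meets the environment; /lebeebkigiz/ is unchanged.
Rule 3 (stop-cluster e-epenthesis): /b/ and /k/ form a stop–stop cluster, so [e] is inserted between them. /lebeebkigiz/ → lebeebekigiz.
Rule 4 (final devoicing): /z/ is a voiced obstruent in word-final position, so it devoices to [s]. /lebeebekigiz/ → lebeebekigis.

lebeebekigis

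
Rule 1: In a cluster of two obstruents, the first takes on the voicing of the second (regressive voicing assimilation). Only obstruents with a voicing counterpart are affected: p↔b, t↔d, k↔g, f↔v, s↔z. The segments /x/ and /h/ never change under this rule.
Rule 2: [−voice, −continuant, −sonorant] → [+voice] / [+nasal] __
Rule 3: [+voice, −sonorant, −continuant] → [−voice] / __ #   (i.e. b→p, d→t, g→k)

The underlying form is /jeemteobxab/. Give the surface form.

Rule 1 (regressive voicing assimilation): /b/ precedes the voiceless obstruent /x/, so it devoices to [p] by assimilation. /jeemteobxab/ → jeemteopxab.
Rule 2 (post-nasal voicing): /t/ is a voiceless stop immediately after the nasal /m/, so it voices to [d]. /jeemteopxab/ → jeemdeopxab.
Rule 3 (final devoicing): /b/ is a voiced stop in word-final position, so it devoices to [p]. /jeemdeopxab/ → jeemdeopxap.

jeemdeopxap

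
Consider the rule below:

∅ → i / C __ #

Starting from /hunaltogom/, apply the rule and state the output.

hunaltogomi

the form ends in the consonant /m/, so [i] is inserted word-finally.
Surface form: [hunaltogomi].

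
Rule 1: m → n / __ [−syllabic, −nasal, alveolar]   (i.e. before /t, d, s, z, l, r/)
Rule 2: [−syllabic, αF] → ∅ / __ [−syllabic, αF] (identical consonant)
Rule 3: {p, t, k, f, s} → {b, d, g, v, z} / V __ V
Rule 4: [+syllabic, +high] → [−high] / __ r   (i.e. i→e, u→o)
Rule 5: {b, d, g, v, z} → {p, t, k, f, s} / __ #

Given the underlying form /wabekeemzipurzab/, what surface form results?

wabegeenziborzap

Rule 1 (nasal place assimilation): /m/ precedes the alveolar consonant /z/, so it assimilates in place to [n]. /wabekeemzipurzab/ → wabekeenzipurzab.
Rule 2 (degemination): no segment meets the environment; /wabekeenzipurzab/ is unchanged.
Rule 3 (intervocalic voicing): /k/ is a voiceless obstruent between vowels /e/ and /e/, so it voices to [g]. /p/ is a voiceless obstruent between vowels /i/ and /u/, so it voices to [b]. /wabekeenzipurzab/ → wabegeenziburzab.
Rule 4 (pre-rhotic lowering): /u/ is a high vowel immediately before /r/, so it lowers to [o]. /wabegeenziburzab/ → wabegeenziborzab.
Rule 5 (final devoicing): /b/ is a voiced obstruent in word-final position, so it devoices to [p]. /wabegeenziborzab/ → wabegeenziborzap.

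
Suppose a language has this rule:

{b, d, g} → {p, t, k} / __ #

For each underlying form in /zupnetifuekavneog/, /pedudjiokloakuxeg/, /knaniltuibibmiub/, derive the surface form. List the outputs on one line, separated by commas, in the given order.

/zupnetifuekavneog/: /g/ is a voiced stop in word-final position, so it devoices to [k]. → [zupnetifuekavneok].
/pedudjiokloakuxeg/: /g/ is a voiced stop in word-final position, so it devoices to [k]. → [pedudjiokloakuxek].
/knaniltuibibmiub/: /b/ is a voiced stop in word-final position, so it devoices to [p]. → [knaniltuibibmiup].

zupnetifuekavneok, pedudjiokloakuxek, knaniltuibibmiup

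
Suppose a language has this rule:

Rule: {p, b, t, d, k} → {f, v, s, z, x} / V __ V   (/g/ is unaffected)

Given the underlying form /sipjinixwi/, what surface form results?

No segment of /sipjinixwi/ meets the structural description of the rule, so the form surfaces unchanged.

sipjinixwi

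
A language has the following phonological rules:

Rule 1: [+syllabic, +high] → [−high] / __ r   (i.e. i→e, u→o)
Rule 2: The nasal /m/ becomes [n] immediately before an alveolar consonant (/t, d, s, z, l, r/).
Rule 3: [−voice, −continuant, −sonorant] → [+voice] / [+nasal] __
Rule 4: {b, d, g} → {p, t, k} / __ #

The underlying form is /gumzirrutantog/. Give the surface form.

Rule 1 (pre-rhotic lowering): /i/ is a high vowel immediately before /r/, so it lowers to [e]. /gumzirrutantog/ → gumzerrutantog.
Rule 2 (nasal place assimilation): /m/ precedes the alveolar consonant /z/, so it assimilates in place to [n]. /gumzerrutantog/ → gunzerrutantog.
Rule 3 (post-nasal voicing): /t/ is a voiceless stop immediately after the nasal /n/, so it voices to [d]. /gunzerrutantog/ → gunzerrutandog.
Rule 4 (final devoicing): /g/ is a voiced stop in word-final position, so it devoices to [k]. /gunzerrutandog/ → gunzerrutandok.

gunzerrutandok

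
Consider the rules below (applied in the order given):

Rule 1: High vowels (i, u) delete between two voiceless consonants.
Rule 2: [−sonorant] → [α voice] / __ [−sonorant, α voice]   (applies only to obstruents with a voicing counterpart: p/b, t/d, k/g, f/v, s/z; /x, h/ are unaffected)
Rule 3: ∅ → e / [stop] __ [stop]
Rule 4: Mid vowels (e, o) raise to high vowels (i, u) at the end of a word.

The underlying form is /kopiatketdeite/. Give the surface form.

kopiatekededeiti

Rule 1 (high vowel syncope): no segment meets the environment; /kopiatketdeite/ is unchanged.
Rule 2 (regressive voicing assimilation): /t/ precedes the voiced obstruent /d/, so it voices to [d] by assimilation. /kopiatketdeite/ → kopiatkeddeite.
Rule 3 (stop-cluster e-epenthesis): /t/ and /k/ form a stop–stop cluster, so [e] is inserted between them. /d/ and /d/ form a stop–stop cluster, so [e] is inserted between them. /kopiatkeddeite/ → kopiatekededeite.
Rule 4 (final vowel raising): /e/ is a mid vowel in word-final position, so it raises to [i]. /kopiatekededeite/ → kopiatekededeiti.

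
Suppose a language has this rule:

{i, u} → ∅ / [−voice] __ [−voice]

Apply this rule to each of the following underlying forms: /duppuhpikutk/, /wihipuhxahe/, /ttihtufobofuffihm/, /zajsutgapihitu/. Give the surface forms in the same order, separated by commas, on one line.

/duppuhpikutk/: /u/ is a high vowel flanked by voiceless consonants /p/ and /h/, so it deletes. /i/ is a high vowel flanked by voiceless consonants /p/ and /k/, so it deletes. /u/ is a high vowel flanked by voiceless consonants /k/ and /t/, so it deletes. → [dupphpktk].
/wihipuhxahe/: /i/ is a high vowel flanked by voiceless consonants /h/ and /p/, so it deletes. /u/ is a high vowel flanked by voiceless consonants /p/ and /h/, so it deletes. → [wihphxahe].
/ttihtufobofuffihm/: /i/ is a high vowel flanked by voiceless consonants /t/ and /h/, so it deletes. /u/ is a high vowel flanked by voiceless consonants /t/ and /f/, so it deletes. /u/ is a high vowel flanked by voiceless consonants /f/ and /f/, so it deletes. /i/ is a high vowel flanked by voiceless consonants /f/ and /h/, so it deletes. → [tthtfobofffhm].
/zajsutgapihitu/: /u/ is a high vowel flanked by voiceless consonants /s/ and /t/, so it deletes. /i/ is a high vowel flanked by voiceless consonants /p/ and /h/, so it deletes. /i/ is a high vowel flanked by voiceless consonants /h/ and /t/, so it deletes. → [zajstgaphtu].

dupphpktk, wihphxahe, tthtfobofffhm, zajstgaphtu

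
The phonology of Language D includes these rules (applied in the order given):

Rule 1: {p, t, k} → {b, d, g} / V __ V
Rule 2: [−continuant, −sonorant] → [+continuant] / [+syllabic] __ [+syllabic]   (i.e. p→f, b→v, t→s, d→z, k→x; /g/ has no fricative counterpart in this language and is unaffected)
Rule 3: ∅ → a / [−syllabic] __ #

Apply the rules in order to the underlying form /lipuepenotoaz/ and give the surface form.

Rule 1 (intervocalic voicing): /p/ is a voiceless stop between vowels /i/ and /u/, so it voices to [b]. /p/ is a voiceless stop between vowels /e/ and /e/, so it voices to [b]. /t/ is a voiceless stop between vowels /o/ and /o/, so it voices to [d]. /lipuepenotoaz/ → libuebenodoaz.
Rule 2 (intervocalic spirantization): /b/ is a stop between vowels /i/ and /u/, so it spirantizes to the fricative [v]. /b/ is a stop between vowels /e/ and /e/, so it spirantizes to the fricative [v]. /d/ is a stop between vowels /o/ and /o/, so it spirantizes to the fricative [z]. /libuebenodoaz/ → livuevenozoaz.
Rule 3 (final a-epenthesis): the form ends in the consonant /z/, so [a] is inserted word-finally. /livuevenozoaz/ → livuevenozoaza.

livuevenozoaza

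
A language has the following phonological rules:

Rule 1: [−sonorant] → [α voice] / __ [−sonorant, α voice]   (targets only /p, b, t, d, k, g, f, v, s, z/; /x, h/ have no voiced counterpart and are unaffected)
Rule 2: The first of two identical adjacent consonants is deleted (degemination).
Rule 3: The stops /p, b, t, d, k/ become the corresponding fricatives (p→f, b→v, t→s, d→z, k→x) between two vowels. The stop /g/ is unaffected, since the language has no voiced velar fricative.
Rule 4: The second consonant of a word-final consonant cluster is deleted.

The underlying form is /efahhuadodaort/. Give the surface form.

Rule 1 (regressive voicing assimilation): no segment meets the environment; /efahhuadodaort/ is unchanged.
Rule 2 (degemination): /hh/ is a geminate; the first /h/ deletes. /efahhuadodaort/ → efahuadodaort.
Rule 3 (intervocalic spirantization): /d/ is a stop between vowels /a/ and /o/, so it spirantizes to the fricative [z]. /d/ is a stop between vowels /o/ and /a/, so it spirantizes to the fricative [z]. /efahuadodaort/ → efahuazozaort.
Rule 4 (final cluster simplification): /t/ is the second consonant of a word-final cluster /rt/, so it deletes. /efahuazozaort/ → efahuazozaor.

efahuazozaor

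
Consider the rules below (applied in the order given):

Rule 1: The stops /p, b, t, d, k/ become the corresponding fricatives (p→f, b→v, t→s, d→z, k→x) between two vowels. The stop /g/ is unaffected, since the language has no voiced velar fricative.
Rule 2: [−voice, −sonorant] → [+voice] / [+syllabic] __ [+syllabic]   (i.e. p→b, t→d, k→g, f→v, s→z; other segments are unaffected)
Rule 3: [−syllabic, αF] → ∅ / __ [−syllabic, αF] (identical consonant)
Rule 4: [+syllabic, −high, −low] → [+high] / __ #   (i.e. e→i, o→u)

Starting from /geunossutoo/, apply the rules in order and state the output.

geunosuzou

Rule 1 (intervocalic spirantization): /t/ is a stop between vowels /u/ and /o/, so it spirantizes to the fricative [s]. /geunossutoo/ → geunossusoo.
Rule 2 (intervocalic voicing): /s/ is a voiceless obstruent between vowels /u/ and /o/, so it voices to [z]. /geunossusoo/ → geunossuzoo.
Rule 3 (degemination): /ss/ is a geminate; the first /s/ deletes. /geunossuzoo/ → geunosuzoo.
Rule 4 (final vowel raising): /o/ is a mid vowel in word-final position, so it raises to [u]. /geunosuzoo/ → geunosuzou.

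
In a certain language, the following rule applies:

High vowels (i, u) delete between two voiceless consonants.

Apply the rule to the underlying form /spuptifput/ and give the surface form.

/u/ is a high vowel flanked by voiceless consonants /p/ and /p/, so it deletes.
/i/ is a high vowel flanked by voiceless consonants /t/ and /f/, so it deletes.
/u/ is a high vowel flanked by voiceless consonants /p/ and /t/, so it deletes.
Surface form: [spptfpt].

spptfpt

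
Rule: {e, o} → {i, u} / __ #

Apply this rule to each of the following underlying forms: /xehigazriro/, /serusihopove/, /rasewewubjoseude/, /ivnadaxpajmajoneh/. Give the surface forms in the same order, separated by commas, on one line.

/xehigazriro/: /o/ is a mid vowel in word-final position, so it raises to [u]. → [xehigazriru].
/serusihopove/: /e/ is a mid vowel in word-final position, so it raises to [i]. → [serusihopovi].
/rasewewubjoseude/: /e/ is a mid vowel in word-final position, so it raises to [i]. → [rasewewubjoseudi].
/ivnadaxpajmajoneh/: the rule's environment is not met; surfaces unchanged as [ivnadaxpajmajoneh].

xehigazriru, serusihopovi, rasewewubjoseudi, ivnadaxpajmajoneh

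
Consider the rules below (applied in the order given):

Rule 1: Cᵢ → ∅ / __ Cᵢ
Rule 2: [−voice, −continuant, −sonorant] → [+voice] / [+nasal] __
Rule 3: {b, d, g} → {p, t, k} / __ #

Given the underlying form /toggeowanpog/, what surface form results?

Rule 1 (degemination): /gg/ is a geminate; the first /g/ deletes. /toggeowanpog/ → togeowanpog.
Rule 2 (post-nasal voicing): /p/ is a voiceless stop immediately after the nasal /n/, so it voices to [b]. /togeowanpog/ → togeowanbog.
Rule 3 (final devoicing): /g/ is a voiced stop in word-final position, so it devoices to [k]. /togeowanbog/ → togeowanbok.

togeowanbok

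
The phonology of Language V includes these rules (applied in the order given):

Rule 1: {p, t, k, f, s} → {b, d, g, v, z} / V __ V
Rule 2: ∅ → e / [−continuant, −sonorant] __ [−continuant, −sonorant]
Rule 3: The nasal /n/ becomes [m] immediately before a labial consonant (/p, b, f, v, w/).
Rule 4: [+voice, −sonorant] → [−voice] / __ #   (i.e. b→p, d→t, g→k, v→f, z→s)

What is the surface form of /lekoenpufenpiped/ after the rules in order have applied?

legoempuvempibet

Rule 1 (intervocalic voicing): /k/ is a voiceless obstruent between vowels /e/ and /o/, so it voices to [g]. /f/ is a voiceless obstruent between vowels /u/ and /e/, so it voices to [v]. /p/ is a voiceless obstruent between vowels /i/ and /e/, so it voices to [b]. /lekoenpufenpiped/ → legoenpuvenpibed.
Rule 2 (stop-cluster e-epenthesis): no segment meets the environment; /legoenpuvenpibed/ is unchanged.
Rule 3 (nasal place assimilation): /n/ precedes the labial consonant /p/, so it assimilates in place to [m]. /n/ precedes the labial consonant /p/, so it assimilates in place to [m]. /legoenpuvenpibed/ → legoempuvempibed.
Rule 4 (final devoicing): /d/ is a voiced obstruent in word-final position, so it devoices to [t]. /legoempuvempibed/ → legoempuvempibet.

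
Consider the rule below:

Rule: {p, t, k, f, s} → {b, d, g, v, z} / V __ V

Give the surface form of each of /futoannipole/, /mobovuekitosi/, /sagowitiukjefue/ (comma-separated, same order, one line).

fudoannibole, mobovuegidozi, sagowidiukjevue

/futoannipole/: /t/ is a voiceless obstruent between vowels /u/ and /o/, so it voices to [d]. /p/ is a voiceless obstruent between vowels /i/ and /o/, so it voices to [b]. → [fudoannibole].
/mobovuekitosi/: /k/ is a voiceless obstruent between vowels /e/ and /i/, so it voices to [g]. /t/ is a voiceless obstruent between vowels /i/ and /o/, so it voices to [d]. /s/ is a voiceless obstruent between vowels /o/ and /i/, so it voices to [z]. → [mobovuegidozi].
/sagowitiukjefue/: /t/ is a voiceless obstruent between vowels /i/ and /i/, so it voices to [d]. /f/ is a voiceless obstruent between vowels /e/ and /u/, so it voices to [v]. → [sagowidiukjevue].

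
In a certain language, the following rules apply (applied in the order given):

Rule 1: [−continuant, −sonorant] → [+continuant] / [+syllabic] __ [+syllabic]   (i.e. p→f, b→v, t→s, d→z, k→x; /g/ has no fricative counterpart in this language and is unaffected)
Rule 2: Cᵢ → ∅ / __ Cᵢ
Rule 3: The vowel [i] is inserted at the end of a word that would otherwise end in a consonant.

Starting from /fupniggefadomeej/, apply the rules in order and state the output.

Rule 1 (intervocalic spirantization): /d/ is a stop between vowels /a/ and /o/, so it spirantizes to the fricative [z]. /fupniggefadomeej/ → fupniggefazomeej.
Rule 2 (degemination): /gg/ is a geminate; the first /g/ deletes. /fupniggefazomeej/ → fupnigefazomeej.
Rule 3 (final i-epenthesis): the form ends in the consonant /j/, so [i] is inserted word-finally. /fupnigefazomeej/ → fupnigefazomeeji.

fupnigefazomeeji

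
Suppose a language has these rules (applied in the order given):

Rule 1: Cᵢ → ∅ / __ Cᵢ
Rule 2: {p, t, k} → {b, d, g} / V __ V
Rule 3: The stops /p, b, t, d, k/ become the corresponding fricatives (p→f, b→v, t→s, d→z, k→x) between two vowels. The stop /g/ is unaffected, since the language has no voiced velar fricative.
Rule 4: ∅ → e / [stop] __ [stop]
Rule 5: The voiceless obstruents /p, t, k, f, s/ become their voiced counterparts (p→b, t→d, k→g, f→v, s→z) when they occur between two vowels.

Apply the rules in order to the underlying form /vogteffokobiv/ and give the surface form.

Rule 1 (degemination): /ff/ is a geminate; the first /f/ deletes. /vogteffokobiv/ → vogtefokobiv.
Rule 2 (intervocalic voicing): /k/ is a voiceless stop between vowels /o/ and /o/, so it voices to [g]. /vogtefokobiv/ → vogtefogobiv.
Rule 3 (intervocalic spirantization): /b/ is a stop between vowels /o/ and /i/, so it spirantizes to the fricative [v]. /vogtefogobiv/ → vogtefogoviv.
Rule 4 (stop-cluster e-epenthesis): /g/ and /t/ form a stop–stop cluster, so [e] is inserted between them. /vogtefogoviv/ → vogetefogoviv.
Rule 5 (intervocalic voicing): /t/ is a voiceless obstruent between vowels /e/ and /e/, so it voices to [d]. /f/ is a voiceless obstruent between vowels /e/ and /o/, so it voices to [v]. /vogetefogoviv/ → vogedevogoviv.

vogedevogoviv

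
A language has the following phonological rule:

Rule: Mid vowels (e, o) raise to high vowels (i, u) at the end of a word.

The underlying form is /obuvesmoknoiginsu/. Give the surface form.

No segment of /obuvesmoknoiginsu/ meets the structural description of the rule, so the form surfaces unchanged.

obuvesmoknoiginsu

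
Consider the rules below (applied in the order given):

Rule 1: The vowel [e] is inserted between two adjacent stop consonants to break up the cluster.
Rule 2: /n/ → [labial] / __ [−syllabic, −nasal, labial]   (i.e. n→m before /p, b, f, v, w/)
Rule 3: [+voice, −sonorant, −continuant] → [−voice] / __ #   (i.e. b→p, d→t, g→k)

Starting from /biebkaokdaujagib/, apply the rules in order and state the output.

Rule 1 (stop-cluster e-epenthesis): /b/ and /k/ form a stop–stop cluster, so [e] is inserted between them. /k/ and /d/ form a stop–stop cluster, so [e] is inserted between them. /biebkaokdaujagib/ → biebekaokedaujagib.
Rule 2 (nasal place assimilation): no segment meets the environment; /biebekaokedaujagib/ is unchanged.
Rule 3 (final devoicing): /b/ is a voiced stop in word-final position, so it devoices to [p]. /biebekaokedaujagib/ → biebekaokedaujagip.

biebekaokedaujagip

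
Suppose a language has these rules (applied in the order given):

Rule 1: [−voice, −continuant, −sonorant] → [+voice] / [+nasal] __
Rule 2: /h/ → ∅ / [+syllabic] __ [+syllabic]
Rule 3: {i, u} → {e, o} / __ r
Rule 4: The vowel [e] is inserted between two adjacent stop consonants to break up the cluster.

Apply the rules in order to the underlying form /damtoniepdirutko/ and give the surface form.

damdoniepederuteko

Rule 1 (post-nasal voicing): /t/ is a voiceless stop immediately after the nasal /m/, so it voices to [d]. /damtoniepdirutko/ → damdoniepdirutko.
Rule 2 (intervocalic h-deletion): no segment meets the environment; /damdoniepdirutko/ is unchanged.
Rule 3 (pre-rhotic lowering): /i/ is a high vowel immediately before /r/, so it lowers to [e]. /damdoniepdirutko/ → damdoniepderutko.
Rule 4 (stop-cluster e-epenthesis): /p/ and /d/ form a stop–stop cluster, so [e] is inserted between them. /t/ and /k/ form a stop–stop cluster, so [e] is inserted between them. /damdoniepderutko/ → damdoniepederuteko.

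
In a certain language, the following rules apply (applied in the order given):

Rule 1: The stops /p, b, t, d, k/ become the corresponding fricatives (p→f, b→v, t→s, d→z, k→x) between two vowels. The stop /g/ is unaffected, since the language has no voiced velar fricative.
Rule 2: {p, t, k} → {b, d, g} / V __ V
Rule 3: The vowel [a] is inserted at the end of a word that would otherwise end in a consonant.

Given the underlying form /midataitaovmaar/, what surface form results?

Rule 1 (intervocalic spirantization): /d/ is a stop between vowels /i/ and /a/, so it spirantizes to the fricative [z]. /t/ is a stop between vowels /a/ and /a/, so it spirantizes to the fricative [s]. /t/ is a stop between vowels /i/ and /a/, so it spirantizes to the fricative [s]. /midataitaovmaar/ → mizasaisaovmaar.
Rule 2 (intervocalic voicing): no segment meets the environment; /mizasaisaovmaar/ is unchanged.
Rule 3 (final a-epenthesis): the form ends in the consonant /r/, so [a] is inserted word-finally. /mizasaisaovmaar/ → mizasaisaovmaara.

mizasaisaovmaara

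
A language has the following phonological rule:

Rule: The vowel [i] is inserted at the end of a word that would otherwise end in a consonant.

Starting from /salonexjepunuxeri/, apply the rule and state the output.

No segment of /salonexjepunuxeri/ meets the structural description of the rule, so the form surfaces unchanged.

salonexjepunuxeri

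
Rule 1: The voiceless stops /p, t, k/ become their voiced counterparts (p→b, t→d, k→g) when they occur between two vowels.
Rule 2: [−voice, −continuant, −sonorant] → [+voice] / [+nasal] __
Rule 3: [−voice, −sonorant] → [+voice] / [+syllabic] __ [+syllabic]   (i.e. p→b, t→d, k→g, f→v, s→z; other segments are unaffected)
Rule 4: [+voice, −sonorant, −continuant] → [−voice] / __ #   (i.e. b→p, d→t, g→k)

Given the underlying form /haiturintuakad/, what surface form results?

Rule 1 (intervocalic voicing): /t/ is a voiceless stop between vowels /i/ and /u/, so it voices to [d]. /k/ is a voiceless stop between vowels /a/ and /a/, so it voices to [g]. /haiturintuakad/ → haidurintuagad.
Rule 2 (post-nasal voicing): /t/ is a voiceless stop immediately after the nasal /n/, so it voices to [d]. /haidurintuagad/ → haidurinduagad.
Rule 3 (intervocalic voicing): no segment meets the environment; /haidurinduagad/ is unchanged.
Rule 4 (final devoicing): /d/ is a voiced stop in word-final position, so it devoices to [t]. /haidurinduagad/ → haidurinduagat.

haidurinduagat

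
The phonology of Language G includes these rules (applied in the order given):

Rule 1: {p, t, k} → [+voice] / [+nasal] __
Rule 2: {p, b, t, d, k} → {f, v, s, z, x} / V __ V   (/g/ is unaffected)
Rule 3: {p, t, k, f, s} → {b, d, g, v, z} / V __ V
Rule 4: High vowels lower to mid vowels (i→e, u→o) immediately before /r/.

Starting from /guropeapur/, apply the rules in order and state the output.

goroveavor

Rule 1 (post-nasal voicing): no segment meets the environment; /guropeapur/ is unchanged.
Rule 2 (intervocalic spirantization): /p/ is a stop between vowels /o/ and /e/, so it spirantizes to the fricative [f]. /p/ is a stop between vowels /a/ and /u/, so it spirantizes to the fricative [f]. /guropeapur/ → gurofeafur.
Rule 3 (intervocalic voicing): /f/ is a voiceless obstruent between vowels /o/ and /e/, so it voices to [v]. /f/ is a voiceless obstruent between vowels /a/ and /u/, so it voices to [v]. /gurofeafur/ → guroveavur.
Rule 4 (pre-rhotic lowering): /u/ is a high vowel immediately before /r/, so it lowers to [o]. /u/ is a high vowel immediately before /r/, so it lowers to [o]. /guroveavur/ → goroveavor.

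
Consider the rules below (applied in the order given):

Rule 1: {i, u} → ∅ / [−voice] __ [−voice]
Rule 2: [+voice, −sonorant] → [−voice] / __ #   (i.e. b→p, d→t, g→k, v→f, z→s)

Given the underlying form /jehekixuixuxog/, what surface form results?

jehekxuixxok

Rule 1 (high vowel syncope): /i/ is a high vowel flanked by voiceless consonants /k/ and /x/, so it deletes. /u/ is a high vowel flanked by voiceless consonants /x/ and /x/, so it deletes. /jehekixuixuxog/ → jehekxuixxog.
Rule 2 (final devoicing): /g/ is a voiced obstruent in word-final position, so it devoices to [k]. /jehekxuixxog/ → jehekxuixxok.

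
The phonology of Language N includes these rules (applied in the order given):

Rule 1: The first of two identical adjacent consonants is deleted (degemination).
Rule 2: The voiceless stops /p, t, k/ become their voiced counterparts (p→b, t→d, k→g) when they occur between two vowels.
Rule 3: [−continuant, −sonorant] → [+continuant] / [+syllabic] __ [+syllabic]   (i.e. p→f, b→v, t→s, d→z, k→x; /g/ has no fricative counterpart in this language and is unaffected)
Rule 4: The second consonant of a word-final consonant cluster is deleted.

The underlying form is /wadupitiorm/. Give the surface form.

wazuvizior

Rule 1 (degemination): no segment meets the environment; /wadupitiorm/ is unchanged.
Rule 2 (intervocalic voicing): /p/ is a voiceless stop between vowels /u/ and /i/, so it voices to [b]. /t/ is a voiceless stop between vowels /i/ and /i/, so it voices to [d]. /wadupitiorm/ → wadubidiorm.
Rule 3 (intervocalic spirantization): /d/ is a stop between vowels /a/ and /u/, so it spirantizes to the fricative [z]. /b/ is a stop between vowels /u/ and /i/, so it spirantizes to the fricative [v]. /d/ is a stop between vowels /i/ and /i/, so it spirantizes to the fricative [z]. /wadubidiorm/ → wazuviziorm.
Rule 4 (final cluster simplification): /m/ is the second consonant of a word-final cluster /rm/, so it deletes. /wazuviziorm/ → wazuvizior.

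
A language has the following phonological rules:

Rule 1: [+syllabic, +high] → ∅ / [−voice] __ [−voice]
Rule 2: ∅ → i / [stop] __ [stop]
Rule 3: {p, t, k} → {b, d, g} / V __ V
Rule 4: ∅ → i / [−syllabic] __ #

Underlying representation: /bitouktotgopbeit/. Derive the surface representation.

bidougidodigobibeiti

Rule 1 (high vowel syncope): no segment meets the environment; /bitouktotgopbeit/ is unchanged.
Rule 2 (stop-cluster i-epenthesis): /k/ and /t/ form a stop–stop cluster, so [i] is inserted between them. /t/ and /g/ form a stop–stop cluster, so [i] is inserted between them. /p/ and /b/ form a stop–stop cluster, so [i] is inserted between them. /bitouktotgopbeit/ → bitoukitotigopibeit.
Rule 3 (intervocalic voicing): /t/ is a voiceless stop between vowels /i/ and /o/, so it voices to [d]. /k/ is a voiceless stop between vowels /u/ and /i/, so it voices to [g]. /t/ is a voiceless stop between vowels /i/ and /o/, so it voices to [d]. /t/ is a voiceless stop between vowels /o/ and /i/, so it voices to [d]. /p/ is a voiceless stop between vowels /o/ and /i/, so it voices to [b]. /bitoukitotigopibeit/ → bidougidodigobibeit.
Rule 4 (final i-epenthesis): the form ends in the consonant /t/, so [i] is inserted word-finally. /bidougidodigobibeit/ → bidougidodigobibeiti.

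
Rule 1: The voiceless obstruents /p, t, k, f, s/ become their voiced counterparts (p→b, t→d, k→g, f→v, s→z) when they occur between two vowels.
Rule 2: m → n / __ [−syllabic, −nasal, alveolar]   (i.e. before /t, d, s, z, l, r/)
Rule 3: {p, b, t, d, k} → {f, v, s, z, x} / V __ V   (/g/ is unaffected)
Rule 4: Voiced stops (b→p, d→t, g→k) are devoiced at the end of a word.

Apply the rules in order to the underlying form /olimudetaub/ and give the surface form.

Rule 1 (intervocalic voicing): /t/ is a voiceless obstruent between vowels /e/ and /a/, so it voices to [d]. /olimudetaub/ → olimudedaub.
Rule 2 (nasal place assimilation): no segment meets the environment; /olimudedaub/ is unchanged.
Rule 3 (intervocalic spirantization): /d/ is a stop between vowels /u/ and /e/, so it spirantizes to the fricative [z]. /d/ is a stop between vowels /e/ and /a/, so it spirantizes to the fricative [z]. /olimudedaub/ → olimuzezaub.
Rule 4 (final devoicing): /b/ is a voiced stop in word-final position, so it devoices to [p]. /olimuzezaub/ → olimuzezaup.

olimuzezaup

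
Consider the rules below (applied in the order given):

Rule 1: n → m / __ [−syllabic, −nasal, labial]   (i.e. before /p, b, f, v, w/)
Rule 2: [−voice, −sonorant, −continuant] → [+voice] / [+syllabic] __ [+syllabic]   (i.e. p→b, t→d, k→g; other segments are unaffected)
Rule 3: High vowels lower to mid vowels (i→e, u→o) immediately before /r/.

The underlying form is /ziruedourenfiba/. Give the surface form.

Rule 1 (nasal place assimilation): /n/ precedes the labial consonant /f/, so it assimilates in place to [m]. /ziruedourenfiba/ → ziruedouremfiba.
Rule 2 (intervocalic voicing): no segment meets the environment; /ziruedouremfiba/ is unchanged.
Rule 3 (pre-rhotic lowering): /i/ is a high vowel immediately before /r/, so it lowers to [e]. /u/ is a high vowel immediately before /r/, so it lowers to [o]. /ziruedouremfiba/ → zeruedooremfiba.

zeruedooremfiba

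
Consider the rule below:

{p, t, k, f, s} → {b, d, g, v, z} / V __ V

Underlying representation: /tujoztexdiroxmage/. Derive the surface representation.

tujoztexdiroxmage

No segment of /tujoztexdiroxmage/ meets the structural description of the rule, so the form surfaces unchanged.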